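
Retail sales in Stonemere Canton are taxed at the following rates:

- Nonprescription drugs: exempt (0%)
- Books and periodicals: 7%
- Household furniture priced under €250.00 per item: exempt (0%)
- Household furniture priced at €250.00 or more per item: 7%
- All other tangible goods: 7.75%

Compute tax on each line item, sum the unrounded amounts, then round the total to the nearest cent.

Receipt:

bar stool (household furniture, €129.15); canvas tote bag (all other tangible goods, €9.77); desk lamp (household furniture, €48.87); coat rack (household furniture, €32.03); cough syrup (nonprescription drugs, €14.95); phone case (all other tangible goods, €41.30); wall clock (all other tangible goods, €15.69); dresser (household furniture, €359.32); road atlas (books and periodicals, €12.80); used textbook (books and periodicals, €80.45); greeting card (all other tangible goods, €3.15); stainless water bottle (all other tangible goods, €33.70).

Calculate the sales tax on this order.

€39.71

Bar stool €129.15: household furniture, under €250.00 → 0% → €0.00
Canvas tote bag €9.77: all other tangible goods → 7.75% → €0.757175
Desk lamp €48.87: household furniture, under €250.00 → 0% → €0.00
Coat rack €32.03: household furniture, under €250.00 → 0% → €0.00
Cough syrup €14.95: nonprescription drugs → 0% → €0.00
Phone case €41.30: all other tangible goods → 7.75% → €3.20075
Wall clock €15.69: all other tangible goods → 7.75% → €1.215975
Dresser €359.32: household furniture, €250.00 or more → 7% → €25.1524
Road atlas €12.80: books and periodicals → 7% → €0.896
Used textbook €80.45: books and periodicals → 7% → €5.6315
Greeting card €3.15: all other tangible goods → 7.75% → €0.244125
Stainless water bottle €33.70: all other tangible goods → 7.75% → €2.61175
Unrounded tax sum = €39.709675 → €39.71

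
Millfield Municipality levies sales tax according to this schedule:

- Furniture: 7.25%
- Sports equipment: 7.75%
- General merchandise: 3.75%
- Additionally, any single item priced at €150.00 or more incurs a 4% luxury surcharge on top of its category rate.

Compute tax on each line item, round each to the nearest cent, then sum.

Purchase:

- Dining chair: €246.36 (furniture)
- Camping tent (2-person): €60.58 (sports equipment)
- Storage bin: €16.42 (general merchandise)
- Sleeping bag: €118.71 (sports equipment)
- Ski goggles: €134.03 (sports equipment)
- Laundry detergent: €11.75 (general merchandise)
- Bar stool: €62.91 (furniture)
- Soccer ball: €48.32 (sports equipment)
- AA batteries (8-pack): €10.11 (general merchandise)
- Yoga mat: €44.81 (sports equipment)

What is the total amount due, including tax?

Dining chair €246.36: furniture → 7.25% + 4% surcharge = 11.25% → €27.72
Camping tent (2-person) €60.58: sports equipment → 7.75% → €4.69
Storage bin €16.42: general merchandise → 3.75% → €0.62
Sleeping bag €118.71: sports equipment → 7.75% → €9.20
Ski goggles €134.03: sports equipment → 7.75% → €10.39
Laundry detergent €11.75: general merchandise → 3.75% → €0.44
Bar stool €62.91: furniture → 7.25% → €4.56
Soccer ball €48.32: sports equipment → 7.75% → €3.74
AA batteries (8-pack) €10.11: general merchandise → 3.75% → €0.38
Yoga mat €44.81: sports equipment → 7.75% → €3.47
Subtotal = €754.00; tax = €65.21; total due = €819.21

€819.21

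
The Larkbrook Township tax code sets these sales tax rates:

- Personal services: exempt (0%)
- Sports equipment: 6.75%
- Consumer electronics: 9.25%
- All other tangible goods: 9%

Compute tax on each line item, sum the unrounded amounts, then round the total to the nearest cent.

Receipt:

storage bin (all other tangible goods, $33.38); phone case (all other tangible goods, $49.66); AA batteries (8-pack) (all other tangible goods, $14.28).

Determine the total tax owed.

Storage bin $33.38: all other tangible goods → 9% → $3.0042
Phone case $49.66: all other tangible goods → 9% → $4.4694
AA batteries (8-pack) $14.28: all other tangible goods → 9% → $1.2852
Unrounded tax sum = $8.7588 → $8.76

$8.76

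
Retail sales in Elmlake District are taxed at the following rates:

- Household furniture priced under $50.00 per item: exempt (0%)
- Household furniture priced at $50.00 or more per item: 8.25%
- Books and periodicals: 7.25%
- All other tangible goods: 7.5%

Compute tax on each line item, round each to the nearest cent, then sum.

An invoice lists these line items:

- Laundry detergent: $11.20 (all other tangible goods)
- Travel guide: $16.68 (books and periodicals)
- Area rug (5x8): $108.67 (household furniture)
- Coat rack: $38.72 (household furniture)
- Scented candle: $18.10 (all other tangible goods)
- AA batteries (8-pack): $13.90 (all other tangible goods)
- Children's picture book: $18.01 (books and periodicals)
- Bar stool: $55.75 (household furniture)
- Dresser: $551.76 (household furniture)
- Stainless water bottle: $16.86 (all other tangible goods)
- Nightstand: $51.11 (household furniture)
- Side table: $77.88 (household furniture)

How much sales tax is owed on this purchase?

$76.76

Laundry detergent $11.20: all other tangible goods → 7.5% → $0.84
Travel guide $16.68: books and periodicals → 7.25% → $1.21
Area rug (5x8) $108.67: household furniture, $50.00 or more → 8.25% → $8.97
Coat rack $38.72: household furniture, under $50.00 → 0% → $0.00
Scented candle $18.10: all other tangible goods → 7.5% → $1.36
AA batteries (8-pack) $13.90: all other tangible goods → 7.5% → $1.04
Children's picture book $18.01: books and periodicals → 7.25% → $1.31
Bar stool $55.75: household furniture, $50.00 or more → 8.25% → $4.60
Dresser $551.76: household furniture, $50.00 or more → 8.25% → $45.52
Stainless water bottle $16.86: all other tangible goods → 7.5% → $1.26
Nightstand $51.11: household furniture, $50.00 or more → 8.25% → $4.22
Side table $77.88: household furniture, $50.00 or more → 8.25% → $6.43
Total tax = $0.84 + $1.21 + $8.97 + $1.36 + $1.04 + $1.31 + $4.60 + $45.52 + $1.26 + $4.22 + $6.43 = $76.76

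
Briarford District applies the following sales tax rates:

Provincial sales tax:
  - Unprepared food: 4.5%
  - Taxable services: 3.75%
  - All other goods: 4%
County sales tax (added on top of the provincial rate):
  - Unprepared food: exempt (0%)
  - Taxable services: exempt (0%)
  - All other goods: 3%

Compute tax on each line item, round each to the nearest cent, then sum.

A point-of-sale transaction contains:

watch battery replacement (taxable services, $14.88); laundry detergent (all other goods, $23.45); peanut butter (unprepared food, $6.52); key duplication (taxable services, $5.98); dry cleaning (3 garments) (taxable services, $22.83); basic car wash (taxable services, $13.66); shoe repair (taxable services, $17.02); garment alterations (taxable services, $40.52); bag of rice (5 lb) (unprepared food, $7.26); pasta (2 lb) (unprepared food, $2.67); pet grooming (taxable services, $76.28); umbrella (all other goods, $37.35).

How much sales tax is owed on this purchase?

Watch battery replacement $14.88: taxable services → 3.75% + 0% county = 3.75% → $0.56
Laundry detergent $23.45: all other goods → 4% + 3% county = 7% → $1.64
Peanut butter $6.52: unprepared food → 4.5% + 0% county = 4.5% → $0.29
Key duplication $5.98: taxable services → 3.75% + 0% county = 3.75% → $0.22
Dry cleaning (3 garments) $22.83: taxable services → 3.75% + 0% county = 3.75% → $0.86
Basic car wash $13.66: taxable services → 3.75% + 0% county = 3.75% → $0.51
Shoe repair $17.02: taxable services → 3.75% + 0% county = 3.75% → $0.64
Garment alterations $40.52: taxable services → 3.75% + 0% county = 3.75% → $1.52
Bag of rice (5 lb) $7.26: unprepared food → 4.5% + 0% county = 4.5% → $0.33
Pasta (2 lb) $2.67: unprepared food → 4.5% + 0% county = 4.5% → $0.12
Pet grooming $76.28: taxable services → 3.75% + 0% county = 3.75% → $2.86
Umbrella $37.35: all other goods → 4% + 3% county = 7% → $2.61
Total tax = $0.56 + $1.64 + $0.29 + $0.22 + $0.86 + $0.51 + $0.64 + $1.52 + $0.33 + $0.12 + $2.86 + $2.61 = $12.16

$12.16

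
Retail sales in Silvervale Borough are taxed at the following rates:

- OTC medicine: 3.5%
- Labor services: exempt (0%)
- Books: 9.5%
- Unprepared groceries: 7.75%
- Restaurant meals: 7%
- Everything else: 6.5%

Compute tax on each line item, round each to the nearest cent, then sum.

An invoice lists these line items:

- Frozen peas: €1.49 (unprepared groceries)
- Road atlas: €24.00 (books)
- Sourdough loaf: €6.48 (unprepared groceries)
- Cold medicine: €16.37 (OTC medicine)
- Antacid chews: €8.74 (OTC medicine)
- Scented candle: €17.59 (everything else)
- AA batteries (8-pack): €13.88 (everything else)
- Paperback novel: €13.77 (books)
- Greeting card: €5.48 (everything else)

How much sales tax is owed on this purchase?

Frozen peas €1.49: unprepared groceries → 7.75% → €0.12
Road atlas €24.00: books → 9.5% → €2.28
Sourdough loaf €6.48: unprepared groceries → 7.75% → €0.50
Cold medicine €16.37: OTC medicine → 3.5% → €0.57
Antacid chews €8.74: OTC medicine → 3.5% → €0.31
Scented candle €17.59: everything else → 6.5% → €1.14
AA batteries (8-pack) €13.88: everything else → 6.5% → €0.90
Paperback novel €13.77: books → 9.5% → €1.31
Greeting card €5.48: everything else → 6.5% → €0.36
Total tax = €0.12 + €2.28 + €0.50 + €0.57 + €0.31 + €1.14 + €0.90 + €1.31 + €0.36 = €7.49

€7.49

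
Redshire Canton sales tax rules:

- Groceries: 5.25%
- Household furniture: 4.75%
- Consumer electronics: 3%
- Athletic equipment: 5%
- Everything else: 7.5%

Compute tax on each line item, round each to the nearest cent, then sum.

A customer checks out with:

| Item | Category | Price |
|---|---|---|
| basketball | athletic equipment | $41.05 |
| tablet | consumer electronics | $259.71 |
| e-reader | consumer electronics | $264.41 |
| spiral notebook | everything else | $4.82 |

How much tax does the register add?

$18.13

Basketball $41.05: athletic equipment → 5% → $2.05
Tablet $259.71: consumer electronics → 3% → $7.79
E-reader $264.41: consumer electronics → 3% → $7.93
Spiral notebook $4.82: everything else → 7.5% → $0.36
Total tax = $2.05 + $7.79 + $7.93 + $0.36 = $18.13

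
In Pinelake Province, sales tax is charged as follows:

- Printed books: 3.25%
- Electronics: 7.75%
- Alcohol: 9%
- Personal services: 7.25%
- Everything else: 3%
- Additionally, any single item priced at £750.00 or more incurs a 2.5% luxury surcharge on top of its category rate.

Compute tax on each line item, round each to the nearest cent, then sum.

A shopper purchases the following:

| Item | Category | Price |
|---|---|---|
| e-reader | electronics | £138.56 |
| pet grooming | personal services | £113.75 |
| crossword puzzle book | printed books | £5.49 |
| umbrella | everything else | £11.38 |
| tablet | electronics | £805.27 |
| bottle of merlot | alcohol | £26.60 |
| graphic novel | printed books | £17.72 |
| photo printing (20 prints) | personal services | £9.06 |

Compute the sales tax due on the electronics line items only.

E-reader £138.56: electronics → 7.75% → £10.74
Tablet £805.27: electronics → 7.75% + 2.5% surcharge = 10.25% → £82.54
Tax on electronics = £10.74 + £82.54 = £93.28

£93.28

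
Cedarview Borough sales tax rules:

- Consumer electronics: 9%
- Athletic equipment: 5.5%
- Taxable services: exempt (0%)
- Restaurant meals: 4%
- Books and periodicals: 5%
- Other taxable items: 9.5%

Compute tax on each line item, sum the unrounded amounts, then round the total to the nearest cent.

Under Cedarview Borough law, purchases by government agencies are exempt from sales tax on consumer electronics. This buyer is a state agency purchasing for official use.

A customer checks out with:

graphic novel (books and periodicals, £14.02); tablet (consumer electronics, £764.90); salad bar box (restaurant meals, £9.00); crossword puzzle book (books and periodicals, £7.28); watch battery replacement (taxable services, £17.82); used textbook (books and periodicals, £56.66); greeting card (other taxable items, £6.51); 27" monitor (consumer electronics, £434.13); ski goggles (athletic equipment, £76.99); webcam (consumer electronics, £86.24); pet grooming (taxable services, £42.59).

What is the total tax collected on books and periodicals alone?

£3.90

Graphic novel £14.02: books and periodicals → 5% → £0.701
Crossword puzzle book £7.28: books and periodicals → 5% → £0.364
Used textbook £56.66: books and periodicals → 5% → £2.833
Tax on books and periodicals: unrounded sum = £3.898 → £3.90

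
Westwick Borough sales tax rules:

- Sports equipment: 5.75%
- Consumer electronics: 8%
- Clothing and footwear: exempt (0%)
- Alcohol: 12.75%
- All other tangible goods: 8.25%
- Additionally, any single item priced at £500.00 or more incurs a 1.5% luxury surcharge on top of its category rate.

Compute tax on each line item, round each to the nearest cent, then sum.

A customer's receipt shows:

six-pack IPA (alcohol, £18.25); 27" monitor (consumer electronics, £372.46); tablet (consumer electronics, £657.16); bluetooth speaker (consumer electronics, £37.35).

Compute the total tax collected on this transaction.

Six-pack IPA £18.25: alcohol → 12.75% → £2.33
27" monitor £372.46: consumer electronics → 8% → £29.80
Tablet £657.16: consumer electronics → 8% + 1.5% surcharge = 9.5% → £62.43
Bluetooth speaker £37.35: consumer electronics → 8% → £2.99
Total tax = £2.33 + £29.80 + £62.43 + £2.99 = £97.55

£97.55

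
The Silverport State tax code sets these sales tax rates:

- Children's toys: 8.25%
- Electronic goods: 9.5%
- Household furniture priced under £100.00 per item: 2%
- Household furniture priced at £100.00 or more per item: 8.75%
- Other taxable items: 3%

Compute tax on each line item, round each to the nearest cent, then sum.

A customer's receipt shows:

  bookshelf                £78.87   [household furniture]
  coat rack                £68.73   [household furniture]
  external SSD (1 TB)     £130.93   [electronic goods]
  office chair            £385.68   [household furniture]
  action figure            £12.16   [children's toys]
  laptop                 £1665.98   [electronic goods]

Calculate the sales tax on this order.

£208.41

Bookshelf £78.87: household furniture, under £100.00 → 2% → £1.58
Coat rack £68.73: household furniture, under £100.00 → 2% → £1.37
External SSD (1 TB) £130.93: electronic goods → 9.5% → £12.44
Office chair £385.68: household furniture, £100.00 or more → 8.75% → £33.75
Action figure £12.16: children's toys → 8.25% → £1.00
Laptop £1665.98: electronic goods → 9.5% → £158.27
Total tax = £1.58 + £1.37 + £12.44 + £33.75 + £1.00 + £158.27 = £208.41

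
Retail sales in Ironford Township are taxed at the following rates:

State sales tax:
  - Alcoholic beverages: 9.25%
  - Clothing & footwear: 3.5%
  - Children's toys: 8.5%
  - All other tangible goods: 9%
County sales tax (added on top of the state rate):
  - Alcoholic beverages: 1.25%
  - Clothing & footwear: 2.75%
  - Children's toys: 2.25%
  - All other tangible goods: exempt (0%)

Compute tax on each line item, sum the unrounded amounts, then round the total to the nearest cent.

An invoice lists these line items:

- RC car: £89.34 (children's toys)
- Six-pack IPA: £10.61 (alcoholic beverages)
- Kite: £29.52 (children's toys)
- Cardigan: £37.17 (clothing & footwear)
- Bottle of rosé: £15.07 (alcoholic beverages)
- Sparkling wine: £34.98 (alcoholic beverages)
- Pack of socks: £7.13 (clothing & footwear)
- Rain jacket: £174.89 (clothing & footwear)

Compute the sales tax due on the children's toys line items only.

RC car £89.34: children's toys → 8.5% + 2.25% county = 10.75% → £9.60405
Kite £29.52: children's toys → 8.5% + 2.25% county = 10.75% → £3.1734
Tax on children's toys: unrounded sum = £12.77745 → £12.78

£12.78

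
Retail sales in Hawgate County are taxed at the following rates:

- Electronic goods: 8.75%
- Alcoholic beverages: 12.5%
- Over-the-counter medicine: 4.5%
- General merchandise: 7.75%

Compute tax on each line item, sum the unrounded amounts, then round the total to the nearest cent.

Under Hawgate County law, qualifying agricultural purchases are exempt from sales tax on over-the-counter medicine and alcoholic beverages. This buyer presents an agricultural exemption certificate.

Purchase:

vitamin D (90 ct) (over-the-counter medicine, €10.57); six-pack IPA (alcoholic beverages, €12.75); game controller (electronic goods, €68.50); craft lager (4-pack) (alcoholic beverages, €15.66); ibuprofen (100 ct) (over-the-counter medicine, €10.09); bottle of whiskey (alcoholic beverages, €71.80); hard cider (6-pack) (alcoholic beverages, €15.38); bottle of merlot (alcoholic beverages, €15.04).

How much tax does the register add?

€5.99

Vitamin D (90 ct) €10.57: over-the-counter medicine, buyer-exempt → 0% → €0.00
Six-pack IPA €12.75: alcoholic beverages, buyer-exempt → 0% → €0.00
Game controller €68.50: electronic goods → 8.75% → €5.99375
Craft lager (4-pack) €15.66: alcoholic beverages, buyer-exempt → 0% → €0.00
Ibuprofen (100 ct) €10.09: over-the-counter medicine, buyer-exempt → 0% → €0.00
Bottle of whiskey €71.80: alcoholic beverages, buyer-exempt → 0% → €0.00
Hard cider (6-pack) €15.38: alcoholic beverages, buyer-exempt → 0% → €0.00
Bottle of merlot €15.04: alcoholic beverages, buyer-exempt → 0% → €0.00
Unrounded tax sum = €5.99375 → €5.99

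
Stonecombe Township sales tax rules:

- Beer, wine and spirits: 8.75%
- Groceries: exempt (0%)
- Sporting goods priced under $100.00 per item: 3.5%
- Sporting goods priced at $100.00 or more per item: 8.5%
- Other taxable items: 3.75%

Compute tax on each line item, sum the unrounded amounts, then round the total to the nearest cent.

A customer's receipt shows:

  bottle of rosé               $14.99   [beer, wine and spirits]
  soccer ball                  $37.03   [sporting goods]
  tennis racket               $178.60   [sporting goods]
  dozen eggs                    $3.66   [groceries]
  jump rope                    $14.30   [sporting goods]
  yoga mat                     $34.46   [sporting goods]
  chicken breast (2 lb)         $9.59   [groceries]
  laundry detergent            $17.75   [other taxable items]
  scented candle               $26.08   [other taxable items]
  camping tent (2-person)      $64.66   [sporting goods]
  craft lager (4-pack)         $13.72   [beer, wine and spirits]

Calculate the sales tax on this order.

Bottle of rosé $14.99: beer, wine and spirits → 8.75% → $1.311625
Soccer ball $37.03: sporting goods, under $100.00 → 3.5% → $1.29605
Tennis racket $178.60: sporting goods, $100.00 or more → 8.5% → $15.181
Dozen eggs $3.66: groceries → 0% → $0.00
Jump rope $14.30: sporting goods, under $100.00 → 3.5% → $0.5005
Yoga mat $34.46: sporting goods, under $100.00 → 3.5% → $1.2061
Chicken breast (2 lb) $9.59: groceries → 0% → $0.00
Laundry detergent $17.75: other taxable items → 3.75% → $0.665625
Scented candle $26.08: other taxable items → 3.75% → $0.978
Camping tent (2-person) $64.66: sporting goods, under $100.00 → 3.5% → $2.2631
Craft lager (4-pack) $13.72: beer, wine and spirits → 8.75% → $1.2005
Unrounded tax sum = $24.6025 → $24.60

$24.60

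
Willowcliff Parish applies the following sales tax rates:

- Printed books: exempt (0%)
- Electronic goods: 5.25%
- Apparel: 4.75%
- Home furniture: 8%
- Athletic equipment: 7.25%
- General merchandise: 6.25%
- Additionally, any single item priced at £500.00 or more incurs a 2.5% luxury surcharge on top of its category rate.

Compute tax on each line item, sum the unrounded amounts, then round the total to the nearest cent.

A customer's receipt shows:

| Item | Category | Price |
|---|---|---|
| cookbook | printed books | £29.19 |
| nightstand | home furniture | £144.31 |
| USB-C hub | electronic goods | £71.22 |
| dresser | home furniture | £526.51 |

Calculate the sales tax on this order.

Cookbook £29.19: printed books → 0% → £0.00
Nightstand £144.31: home furniture → 8% → £11.5448
USB-C hub £71.22: electronic goods → 5.25% → £3.73905
Dresser £526.51: home furniture → 8% + 2.5% surcharge = 10.5% → £55.28355
Unrounded tax sum = £70.5674 → £70.57

£70.57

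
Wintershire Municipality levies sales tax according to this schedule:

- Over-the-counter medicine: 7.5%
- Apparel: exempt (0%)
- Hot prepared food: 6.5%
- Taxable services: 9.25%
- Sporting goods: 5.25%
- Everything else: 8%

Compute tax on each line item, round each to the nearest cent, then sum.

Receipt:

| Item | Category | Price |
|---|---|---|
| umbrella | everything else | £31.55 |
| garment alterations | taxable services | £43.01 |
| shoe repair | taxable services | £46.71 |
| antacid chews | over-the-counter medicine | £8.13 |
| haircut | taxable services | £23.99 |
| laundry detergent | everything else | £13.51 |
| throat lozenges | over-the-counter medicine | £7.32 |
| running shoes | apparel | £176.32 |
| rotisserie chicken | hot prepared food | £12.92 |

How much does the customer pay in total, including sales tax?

Umbrella £31.55: everything else → 8% → £2.52
Garment alterations £43.01: taxable services → 9.25% → £3.98
Shoe repair £46.71: taxable services → 9.25% → £4.32
Antacid chews £8.13: over-the-counter medicine → 7.5% → £0.61
Haircut £23.99: taxable services → 9.25% → £2.22
Laundry detergent £13.51: everything else → 8% → £1.08
Throat lozenges £7.32: over-the-counter medicine → 7.5% → £0.55
Running shoes £176.32: apparel → 0% → £0.00
Rotisserie chicken £12.92: hot prepared food → 6.5% → £0.84
Subtotal = £363.46; tax = £16.12; total due = £379.58

£379.58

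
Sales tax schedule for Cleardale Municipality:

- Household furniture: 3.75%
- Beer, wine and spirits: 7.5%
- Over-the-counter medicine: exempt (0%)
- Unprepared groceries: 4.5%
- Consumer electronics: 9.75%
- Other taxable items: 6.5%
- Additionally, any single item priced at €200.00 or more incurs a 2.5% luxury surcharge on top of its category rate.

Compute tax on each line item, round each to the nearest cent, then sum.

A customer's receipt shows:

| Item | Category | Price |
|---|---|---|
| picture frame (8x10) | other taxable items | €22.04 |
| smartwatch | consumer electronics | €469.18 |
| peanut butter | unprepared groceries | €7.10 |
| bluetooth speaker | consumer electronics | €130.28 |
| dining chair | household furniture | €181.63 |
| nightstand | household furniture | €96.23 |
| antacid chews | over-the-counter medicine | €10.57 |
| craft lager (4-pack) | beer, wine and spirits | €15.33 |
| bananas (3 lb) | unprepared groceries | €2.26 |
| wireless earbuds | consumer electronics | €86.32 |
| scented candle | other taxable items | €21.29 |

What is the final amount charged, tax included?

€1135.62

Picture frame (8x10) €22.04: other taxable items → 6.5% → €1.43
Smartwatch €469.18: consumer electronics → 9.75% + 2.5% surcharge = 12.25% → €57.47
Peanut butter €7.10: unprepared groceries → 4.5% → €0.32
Bluetooth speaker €130.28: consumer electronics → 9.75% → €12.70
Dining chair €181.63: household furniture → 3.75% → €6.81
Nightstand €96.23: household furniture → 3.75% → €3.61
Antacid chews €10.57: over-the-counter medicine → 0% → €0.00
Craft lager (4-pack) €15.33: beer, wine and spirits → 7.5% → €1.15
Bananas (3 lb) €2.26: unprepared groceries → 4.5% → €0.10
Wireless earbuds €86.32: consumer electronics → 9.75% → €8.42
Scented candle €21.29: other taxable items → 6.5% → €1.38
Subtotal = €1042.23; tax = €93.39; total due = €1135.62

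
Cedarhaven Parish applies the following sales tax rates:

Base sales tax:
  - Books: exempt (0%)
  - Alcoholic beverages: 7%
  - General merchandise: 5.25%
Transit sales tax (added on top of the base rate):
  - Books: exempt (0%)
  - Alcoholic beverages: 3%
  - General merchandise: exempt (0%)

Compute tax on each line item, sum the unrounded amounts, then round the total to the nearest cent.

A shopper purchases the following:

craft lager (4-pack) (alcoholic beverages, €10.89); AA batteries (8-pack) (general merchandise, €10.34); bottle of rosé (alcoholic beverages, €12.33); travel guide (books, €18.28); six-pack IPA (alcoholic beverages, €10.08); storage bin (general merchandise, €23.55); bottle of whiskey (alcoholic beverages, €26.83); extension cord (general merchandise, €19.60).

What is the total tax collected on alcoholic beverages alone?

Craft lager (4-pack) €10.89: alcoholic beverages → 7% + 3% transit = 10% → €1.089
Bottle of rosé €12.33: alcoholic beverages → 7% + 3% transit = 10% → €1.233
Six-pack IPA €10.08: alcoholic beverages → 7% + 3% transit = 10% → €1.008
Bottle of whiskey €26.83: alcoholic beverages → 7% + 3% transit = 10% → €2.683
Tax on alcoholic beverages: unrounded sum = €6.013 → €6.01

€6.01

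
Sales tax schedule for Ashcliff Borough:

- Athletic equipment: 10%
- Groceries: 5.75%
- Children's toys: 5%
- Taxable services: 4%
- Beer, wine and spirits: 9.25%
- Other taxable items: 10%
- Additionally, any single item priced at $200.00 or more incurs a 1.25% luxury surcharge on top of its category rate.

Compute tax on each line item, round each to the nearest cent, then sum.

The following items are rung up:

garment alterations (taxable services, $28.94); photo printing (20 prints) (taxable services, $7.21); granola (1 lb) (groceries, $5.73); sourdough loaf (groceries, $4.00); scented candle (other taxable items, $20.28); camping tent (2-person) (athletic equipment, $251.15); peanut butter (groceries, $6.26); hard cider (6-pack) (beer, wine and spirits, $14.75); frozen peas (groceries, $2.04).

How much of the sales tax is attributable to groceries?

Granola (1 lb) $5.73: groceries → 5.75% → $0.33
Sourdough loaf $4.00: groceries → 5.75% → $0.23
Peanut butter $6.26: groceries → 5.75% → $0.36
Frozen peas $2.04: groceries → 5.75% → $0.12
Tax on groceries = $0.33 + $0.23 + $0.36 + $0.12 = $1.04

$1.04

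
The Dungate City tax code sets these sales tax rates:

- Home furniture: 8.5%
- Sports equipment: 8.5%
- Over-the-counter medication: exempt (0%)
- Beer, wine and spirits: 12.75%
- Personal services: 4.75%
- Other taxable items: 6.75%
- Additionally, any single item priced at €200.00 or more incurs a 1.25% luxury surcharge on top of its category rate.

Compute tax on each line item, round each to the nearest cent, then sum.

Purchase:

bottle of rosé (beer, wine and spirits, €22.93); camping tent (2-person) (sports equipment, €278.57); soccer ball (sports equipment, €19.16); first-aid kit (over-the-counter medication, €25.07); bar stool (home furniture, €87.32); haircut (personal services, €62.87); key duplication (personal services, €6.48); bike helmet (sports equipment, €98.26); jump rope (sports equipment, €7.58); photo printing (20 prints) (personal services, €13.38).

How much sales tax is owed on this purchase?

Bottle of rosé €22.93: beer, wine and spirits → 12.75% → €2.92
Camping tent (2-person) €278.57: sports equipment → 8.5% + 1.25% surcharge = 9.75% → €27.16
Soccer ball €19.16: sports equipment → 8.5% → €1.63
First-aid kit €25.07: over-the-counter medication → 0% → €0.00
Bar stool €87.32: home furniture → 8.5% → €7.42
Haircut €62.87: personal services → 4.75% → €2.99
Key duplication €6.48: personal services → 4.75% → €0.31
Bike helmet €98.26: sports equipment → 8.5% → €8.35
Jump rope €7.58: sports equipment → 8.5% → €0.64
Photo printing (20 prints) €13.38: personal services → 4.75% → €0.64
Total tax = €2.92 + €27.16 + €1.63 + €7.42 + €2.99 + €0.31 + €8.35 + €0.64 + €0.64 = €52.06

€52.06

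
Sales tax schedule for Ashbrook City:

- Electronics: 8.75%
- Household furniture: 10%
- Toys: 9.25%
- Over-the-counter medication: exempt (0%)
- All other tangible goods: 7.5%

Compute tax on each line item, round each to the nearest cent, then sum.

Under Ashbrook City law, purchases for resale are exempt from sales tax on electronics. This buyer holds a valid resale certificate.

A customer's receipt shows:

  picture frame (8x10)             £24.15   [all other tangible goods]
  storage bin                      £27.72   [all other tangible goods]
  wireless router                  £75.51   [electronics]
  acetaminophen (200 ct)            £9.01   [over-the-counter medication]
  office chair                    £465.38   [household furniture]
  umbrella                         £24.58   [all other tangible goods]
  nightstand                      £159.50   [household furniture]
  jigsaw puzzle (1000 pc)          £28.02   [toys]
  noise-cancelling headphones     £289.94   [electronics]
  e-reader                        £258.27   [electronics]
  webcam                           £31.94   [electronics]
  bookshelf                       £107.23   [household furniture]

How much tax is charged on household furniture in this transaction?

Office chair £465.38: household furniture → 10% → £46.54
Nightstand £159.50: household furniture → 10% → £15.95
Bookshelf £107.23: household furniture → 10% → £10.72
Tax on household furniture = £46.54 + £15.95 + £10.72 = £73.21

£73.21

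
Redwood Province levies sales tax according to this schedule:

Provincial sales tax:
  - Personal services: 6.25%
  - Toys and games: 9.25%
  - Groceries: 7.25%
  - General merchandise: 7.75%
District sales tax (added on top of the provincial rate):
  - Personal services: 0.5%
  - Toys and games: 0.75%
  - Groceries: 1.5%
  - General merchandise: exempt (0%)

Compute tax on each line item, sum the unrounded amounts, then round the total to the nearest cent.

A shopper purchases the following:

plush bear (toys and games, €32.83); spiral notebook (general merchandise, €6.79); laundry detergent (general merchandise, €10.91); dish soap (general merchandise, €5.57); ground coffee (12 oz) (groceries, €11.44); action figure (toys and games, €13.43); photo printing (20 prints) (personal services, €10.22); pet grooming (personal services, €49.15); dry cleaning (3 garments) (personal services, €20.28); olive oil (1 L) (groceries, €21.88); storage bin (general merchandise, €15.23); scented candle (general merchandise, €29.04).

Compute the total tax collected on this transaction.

€18.15

Plush bear €32.83: toys and games → 9.25% + 0.75% district = 10% → €3.283
Spiral notebook €6.79: general merchandise → 7.75% + 0% district = 7.75% → €0.526225
Laundry detergent €10.91: general merchandise → 7.75% + 0% district = 7.75% → €0.845525
Dish soap €5.57: general merchandise → 7.75% + 0% district = 7.75% → €0.431675
Ground coffee (12 oz) €11.44: groceries → 7.25% + 1.5% district = 8.75% → €1.001
Action figure €13.43: toys and games → 9.25% + 0.75% district = 10% → €1.343
Photo printing (20 prints) €10.22: personal services → 6.25% + 0.5% district = 6.75% → €0.68985
Pet grooming €49.15: personal services → 6.25% + 0.5% district = 6.75% → €3.317625
Dry cleaning (3 garments) €20.28: personal services → 6.25% + 0.5% district = 6.75% → €1.3689
Olive oil (1 L) €21.88: groceries → 7.25% + 1.5% district = 8.75% → €1.9145
Storage bin €15.23: general merchandise → 7.75% + 0% district = 7.75% → €1.180325
Scented candle €29.04: general merchandise → 7.75% + 0% district = 7.75% → €2.2506
Unrounded tax sum = €18.152225 → €18.15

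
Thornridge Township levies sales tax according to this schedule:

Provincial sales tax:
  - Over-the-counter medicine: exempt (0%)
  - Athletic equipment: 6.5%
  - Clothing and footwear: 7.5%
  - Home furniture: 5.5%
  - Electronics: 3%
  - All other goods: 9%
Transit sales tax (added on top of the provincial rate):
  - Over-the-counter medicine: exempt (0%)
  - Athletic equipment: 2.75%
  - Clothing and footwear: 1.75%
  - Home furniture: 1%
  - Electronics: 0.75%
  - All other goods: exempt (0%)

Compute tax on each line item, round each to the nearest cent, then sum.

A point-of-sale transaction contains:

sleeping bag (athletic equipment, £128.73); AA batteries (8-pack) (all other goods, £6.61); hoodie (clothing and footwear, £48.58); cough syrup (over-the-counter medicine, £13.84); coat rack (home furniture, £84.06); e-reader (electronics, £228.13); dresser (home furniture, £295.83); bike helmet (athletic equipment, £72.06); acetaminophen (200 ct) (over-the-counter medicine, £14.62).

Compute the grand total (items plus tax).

£949.36

Sleeping bag £128.73: athletic equipment → 6.5% + 2.75% transit = 9.25% → £11.91
AA batteries (8-pack) £6.61: all other goods → 9% + 0% transit = 9% → £0.59
Hoodie £48.58: clothing and footwear → 7.5% + 1.75% transit = 9.25% → £4.49
Cough syrup £13.84: over-the-counter medicine → 0% + 0% transit = 0% → £0.00
Coat rack £84.06: home furniture → 5.5% + 1% transit = 6.5% → £5.46
E-reader £228.13: electronics → 3% + 0.75% transit = 3.75% → £8.55
Dresser £295.83: home furniture → 5.5% + 1% transit = 6.5% → £19.23
Bike helmet £72.06: athletic equipment → 6.5% + 2.75% transit = 9.25% → £6.67
Acetaminophen (200 ct) £14.62: over-the-counter medicine → 0% + 0% transit = 0% → £0.00
Subtotal = £892.46; tax = £56.90; total due = £949.36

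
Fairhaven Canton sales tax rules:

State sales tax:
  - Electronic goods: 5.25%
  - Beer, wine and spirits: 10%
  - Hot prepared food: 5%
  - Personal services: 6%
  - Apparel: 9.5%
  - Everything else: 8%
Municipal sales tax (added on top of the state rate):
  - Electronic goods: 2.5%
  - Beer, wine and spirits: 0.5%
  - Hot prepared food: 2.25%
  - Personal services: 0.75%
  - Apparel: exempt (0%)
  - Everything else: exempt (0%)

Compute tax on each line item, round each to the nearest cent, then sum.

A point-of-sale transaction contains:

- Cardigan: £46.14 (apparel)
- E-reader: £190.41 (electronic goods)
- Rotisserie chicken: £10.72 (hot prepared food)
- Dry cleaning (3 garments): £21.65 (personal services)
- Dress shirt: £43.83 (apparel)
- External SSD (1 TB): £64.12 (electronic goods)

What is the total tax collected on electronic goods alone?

E-reader £190.41: electronic goods → 5.25% + 2.5% municipal = 7.75% → £14.76
External SSD (1 TB) £64.12: electronic goods → 5.25% + 2.5% municipal = 7.75% → £4.97
Tax on electronic goods = £14.76 + £4.97 = £19.73

£19.73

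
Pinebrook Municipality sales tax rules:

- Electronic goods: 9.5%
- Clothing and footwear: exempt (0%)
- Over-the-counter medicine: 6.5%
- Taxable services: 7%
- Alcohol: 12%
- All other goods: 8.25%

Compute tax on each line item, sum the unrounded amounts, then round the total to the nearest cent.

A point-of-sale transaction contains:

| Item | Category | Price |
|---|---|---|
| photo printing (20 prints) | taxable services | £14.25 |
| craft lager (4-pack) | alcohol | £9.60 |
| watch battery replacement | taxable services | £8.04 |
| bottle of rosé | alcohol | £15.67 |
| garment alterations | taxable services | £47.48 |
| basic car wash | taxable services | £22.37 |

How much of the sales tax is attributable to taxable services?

Photo printing (20 prints) £14.25: taxable services → 7% → £0.9975
Watch battery replacement £8.04: taxable services → 7% → £0.5628
Garment alterations £47.48: taxable services → 7% → £3.3236
Basic car wash £22.37: taxable services → 7% → £1.5659
Tax on taxable services: unrounded sum = £6.4498 → £6.45

£6.45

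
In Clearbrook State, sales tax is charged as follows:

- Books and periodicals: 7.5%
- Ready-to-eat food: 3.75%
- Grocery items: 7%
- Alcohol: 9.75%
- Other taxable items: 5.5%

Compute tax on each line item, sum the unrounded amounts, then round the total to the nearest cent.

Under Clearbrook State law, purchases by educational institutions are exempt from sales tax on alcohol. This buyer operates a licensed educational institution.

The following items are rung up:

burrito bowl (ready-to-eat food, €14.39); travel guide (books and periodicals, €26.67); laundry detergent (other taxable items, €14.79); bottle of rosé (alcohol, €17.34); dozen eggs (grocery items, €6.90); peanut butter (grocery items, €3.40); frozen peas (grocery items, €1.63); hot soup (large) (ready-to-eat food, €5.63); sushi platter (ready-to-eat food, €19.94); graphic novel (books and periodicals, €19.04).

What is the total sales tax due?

Burrito bowl €14.39: ready-to-eat food → 3.75% → €0.539625
Travel guide €26.67: books and periodicals → 7.5% → €2.00025
Laundry detergent €14.79: other taxable items → 5.5% → €0.81345
Bottle of rosé €17.34: alcohol, buyer-exempt → 0% → €0.00
Dozen eggs €6.90: grocery items → 7% → €0.483
Peanut butter €3.40: grocery items → 7% → €0.238
Frozen peas €1.63: grocery items → 7% → €0.1141
Hot soup (large) €5.63: ready-to-eat food → 3.75% → €0.211125
Sushi platter €19.94: ready-to-eat food → 3.75% → €0.74775
Graphic novel €19.04: books and periodicals → 7.5% → €1.428
Unrounded tax sum = €6.5753 → €6.58

€6.58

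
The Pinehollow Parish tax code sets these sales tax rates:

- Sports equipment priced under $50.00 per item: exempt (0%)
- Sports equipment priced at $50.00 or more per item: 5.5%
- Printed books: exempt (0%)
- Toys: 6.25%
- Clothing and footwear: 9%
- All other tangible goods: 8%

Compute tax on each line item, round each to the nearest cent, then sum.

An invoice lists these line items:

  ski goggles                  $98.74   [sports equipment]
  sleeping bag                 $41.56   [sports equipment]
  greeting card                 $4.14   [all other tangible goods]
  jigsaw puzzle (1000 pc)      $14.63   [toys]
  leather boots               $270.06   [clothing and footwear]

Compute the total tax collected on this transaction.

Ski goggles $98.74: sports equipment, $50.00 or more → 5.5% → $5.43
Sleeping bag $41.56: sports equipment, under $50.00 → 0% → $0.00
Greeting card $4.14: all other tangible goods → 8% → $0.33
Jigsaw puzzle (1000 pc) $14.63: toys → 6.25% → $0.91
Leather boots $270.06: clothing and footwear → 9% → $24.31
Total tax = $5.43 + $0.33 + $0.91 + $24.31 = $30.98

$30.98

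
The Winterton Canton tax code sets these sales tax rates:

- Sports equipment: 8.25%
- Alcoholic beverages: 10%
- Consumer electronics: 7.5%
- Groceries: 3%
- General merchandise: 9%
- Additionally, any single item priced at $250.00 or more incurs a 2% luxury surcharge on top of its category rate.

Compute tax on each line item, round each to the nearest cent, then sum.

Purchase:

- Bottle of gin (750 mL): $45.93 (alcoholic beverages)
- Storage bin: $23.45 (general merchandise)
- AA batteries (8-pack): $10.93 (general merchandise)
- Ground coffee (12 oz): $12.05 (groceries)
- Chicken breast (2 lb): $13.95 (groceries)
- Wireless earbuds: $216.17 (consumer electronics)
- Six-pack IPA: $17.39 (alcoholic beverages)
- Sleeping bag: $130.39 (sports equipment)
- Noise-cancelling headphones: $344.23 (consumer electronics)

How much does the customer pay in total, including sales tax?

Bottle of gin (750 mL) $45.93: alcoholic beverages → 10% → $4.59
Storage bin $23.45: general merchandise → 9% → $2.11
AA batteries (8-pack) $10.93: general merchandise → 9% → $0.98
Ground coffee (12 oz) $12.05: groceries → 3% → $0.36
Chicken breast (2 lb) $13.95: groceries → 3% → $0.42
Wireless earbuds $216.17: consumer electronics → 7.5% → $16.21
Six-pack IPA $17.39: alcoholic beverages → 10% → $1.74
Sleeping bag $130.39: sports equipment → 8.25% → $10.76
Noise-cancelling headphones $344.23: consumer electronics → 7.5% + 2% surcharge = 9.5% → $32.70
Subtotal = $814.49; tax = $69.87; total due = $884.36

$884.36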